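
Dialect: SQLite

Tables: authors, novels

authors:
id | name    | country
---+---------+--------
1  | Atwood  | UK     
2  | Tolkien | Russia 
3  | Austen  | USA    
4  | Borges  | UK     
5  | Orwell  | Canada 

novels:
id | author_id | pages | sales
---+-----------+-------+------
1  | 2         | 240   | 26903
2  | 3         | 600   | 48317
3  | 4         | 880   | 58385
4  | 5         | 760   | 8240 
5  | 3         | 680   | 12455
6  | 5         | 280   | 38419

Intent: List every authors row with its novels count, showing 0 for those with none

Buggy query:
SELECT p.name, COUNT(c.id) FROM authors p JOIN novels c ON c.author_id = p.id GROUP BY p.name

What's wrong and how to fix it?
Bug: An inner join excludes parents with zero children

Fix: Use LEFT JOIN so parents without children still appear (COUNT(c.id) gives 0)

Corrected query:
SELECT p.name, COUNT(c.id) FROM authors p LEFT JOIN novels c ON c.author_id = p.id GROUP BY p.name

Result:
name    | COUNT(c.id)
--------+------------
Atwood  | 0          
Austen  | 2          
Borges  | 1          
Orwell  | 2          
Tolkien | 1          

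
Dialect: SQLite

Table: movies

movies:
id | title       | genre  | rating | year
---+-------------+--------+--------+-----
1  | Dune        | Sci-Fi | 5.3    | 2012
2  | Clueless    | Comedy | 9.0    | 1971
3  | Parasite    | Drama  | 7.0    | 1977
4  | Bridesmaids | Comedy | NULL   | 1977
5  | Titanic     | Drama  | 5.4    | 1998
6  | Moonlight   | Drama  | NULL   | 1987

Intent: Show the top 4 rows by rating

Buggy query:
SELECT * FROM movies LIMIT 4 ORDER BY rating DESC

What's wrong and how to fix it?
Bug: LIMIT must come after ORDER BY

Fix: Sort with ORDER BY, then apply LIMIT

Corrected query:
SELECT * FROM movies ORDER BY rating DESC LIMIT 4

Result:
id | title    | genre  | rating | year
---+----------+--------+--------+-----
2  | Clueless | Comedy | 9      | 1971
3  | Parasite | Drama  | 7      | 1977
5  | Titanic  | Drama  | 5.4    | 1998
1  | Dune     | Sci-Fi | 5.3    | 2012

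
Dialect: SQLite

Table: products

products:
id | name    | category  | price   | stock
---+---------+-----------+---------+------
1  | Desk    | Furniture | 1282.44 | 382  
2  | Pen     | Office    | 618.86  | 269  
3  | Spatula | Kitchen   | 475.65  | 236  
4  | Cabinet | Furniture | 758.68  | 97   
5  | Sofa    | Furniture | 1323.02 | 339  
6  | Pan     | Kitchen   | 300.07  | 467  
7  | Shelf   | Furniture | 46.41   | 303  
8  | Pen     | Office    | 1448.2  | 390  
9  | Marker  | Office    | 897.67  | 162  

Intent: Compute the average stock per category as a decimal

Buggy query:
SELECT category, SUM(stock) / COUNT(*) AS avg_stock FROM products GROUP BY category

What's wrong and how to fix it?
Bug: SUM(stock) and COUNT(*) are both integers; the division truncates the fractional part

Fix: Cast one side to REAL so the division keeps the fractional part

Corrected query:
SELECT category, SUM(stock) * 1.0 / COUNT(*) AS avg_stock FROM products GROUP BY category

Result:
category  | avg_stock 
----------+-----------
Furniture | 280.25    
Kitchen   | 351.5     
Office    | 273.666667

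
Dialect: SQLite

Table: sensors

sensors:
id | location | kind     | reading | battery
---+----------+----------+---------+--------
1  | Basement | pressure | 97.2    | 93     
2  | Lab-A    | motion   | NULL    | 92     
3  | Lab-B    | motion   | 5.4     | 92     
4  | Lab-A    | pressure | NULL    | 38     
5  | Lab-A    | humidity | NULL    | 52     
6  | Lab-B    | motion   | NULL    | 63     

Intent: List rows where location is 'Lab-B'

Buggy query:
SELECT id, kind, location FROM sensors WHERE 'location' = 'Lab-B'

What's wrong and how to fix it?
Bug: 'location' in single quotes is a string literal, not the column; the comparison is literal-vs-literal and never true

Fix: Remove the quotes around the column name (or use double quotes for an identifier)

Corrected query:
SELECT id, kind, location FROM sensors WHERE location = 'Lab-B'

Result:
id | kind   | location
---+--------+---------
3  | motion | Lab-B   
6  | motion | Lab-B   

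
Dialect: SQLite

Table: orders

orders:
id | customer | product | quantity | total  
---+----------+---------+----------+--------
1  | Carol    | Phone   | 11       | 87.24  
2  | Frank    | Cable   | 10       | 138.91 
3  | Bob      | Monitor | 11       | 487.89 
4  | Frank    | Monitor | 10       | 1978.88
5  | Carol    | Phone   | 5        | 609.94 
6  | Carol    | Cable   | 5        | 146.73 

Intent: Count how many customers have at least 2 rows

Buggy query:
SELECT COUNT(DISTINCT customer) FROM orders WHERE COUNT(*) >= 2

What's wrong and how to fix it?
Bug: COUNT(*) cannot appear in WHERE; the per-group count doesn't exist yet

Fix: Group first with HAVING COUNT(*) >= 2, then COUNT the resulting groups

Corrected query:
SELECT COUNT(*) FROM (SELECT customer FROM orders GROUP BY customer HAVING COUNT(*) >= 2)

Result:
COUNT(*)
--------
2       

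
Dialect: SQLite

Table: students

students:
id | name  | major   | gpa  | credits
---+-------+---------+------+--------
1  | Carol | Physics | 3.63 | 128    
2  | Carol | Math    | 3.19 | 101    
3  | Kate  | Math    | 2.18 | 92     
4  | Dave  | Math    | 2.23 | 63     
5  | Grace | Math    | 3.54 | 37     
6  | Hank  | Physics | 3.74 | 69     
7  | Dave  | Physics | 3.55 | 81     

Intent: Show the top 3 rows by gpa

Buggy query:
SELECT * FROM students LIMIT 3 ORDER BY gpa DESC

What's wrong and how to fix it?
Bug: LIMIT must come after ORDER BY

Fix: Swap the clauses: ORDER BY first, then LIMIT

Corrected query:
SELECT * FROM students ORDER BY gpa DESC LIMIT 3

Result:
id | name  | major   | gpa  | credits
---+-------+---------+------+--------
6  | Hank  | Physics | 3.74 | 69     
1  | Carol | Physics | 3.63 | 128    
7  | Dave  | Physics | 3.55 | 81     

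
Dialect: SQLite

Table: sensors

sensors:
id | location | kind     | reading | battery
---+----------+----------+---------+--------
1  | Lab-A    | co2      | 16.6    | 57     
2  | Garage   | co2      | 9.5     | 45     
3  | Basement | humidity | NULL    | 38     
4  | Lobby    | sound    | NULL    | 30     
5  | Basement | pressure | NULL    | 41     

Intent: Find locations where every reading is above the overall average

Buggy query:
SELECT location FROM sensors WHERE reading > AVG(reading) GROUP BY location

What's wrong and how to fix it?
Bug: WHERE evaluates per row before aggregation, so AVG() is unavailable

Fix: Compute the overall average in a scalar subquery and compare each group's MIN against it in HAVING

Corrected query:
SELECT location FROM sensors GROUP BY location HAVING MIN(reading) > (SELECT AVG(reading) FROM sensors)

Result:
location
--------
Lab-A   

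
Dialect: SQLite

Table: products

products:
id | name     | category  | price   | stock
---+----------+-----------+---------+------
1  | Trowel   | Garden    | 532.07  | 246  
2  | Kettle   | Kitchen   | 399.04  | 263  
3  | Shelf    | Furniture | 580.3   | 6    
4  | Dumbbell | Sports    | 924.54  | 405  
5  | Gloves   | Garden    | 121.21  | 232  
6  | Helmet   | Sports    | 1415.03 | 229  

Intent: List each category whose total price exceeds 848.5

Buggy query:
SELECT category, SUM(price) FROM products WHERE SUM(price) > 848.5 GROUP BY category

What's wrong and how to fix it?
Bug: Aggregate functions cannot appear in a WHERE clause

Fix: Move the aggregate condition to a HAVING clause

Corrected query:
SELECT category, SUM(price) FROM products GROUP BY category HAVING SUM(price) > 848.5

Result:
category | SUM(price)
---------+-----------
Sports   | 2339.57   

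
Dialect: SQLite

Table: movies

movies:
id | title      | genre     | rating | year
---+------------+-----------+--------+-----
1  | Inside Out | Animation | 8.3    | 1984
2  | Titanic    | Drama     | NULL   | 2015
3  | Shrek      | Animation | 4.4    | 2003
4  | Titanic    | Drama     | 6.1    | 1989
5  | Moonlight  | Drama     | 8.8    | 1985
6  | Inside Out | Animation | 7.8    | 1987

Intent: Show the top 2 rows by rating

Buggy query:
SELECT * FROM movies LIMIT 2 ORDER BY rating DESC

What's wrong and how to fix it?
Bug: LIMIT must come after ORDER BY

Fix: Swap the clauses: ORDER BY first, then LIMIT

Corrected query:
SELECT * FROM movies ORDER BY rating DESC LIMIT 2

Result:
id | title      | genre     | rating | year
---+------------+-----------+--------+-----
5  | Moonlight  | Drama     | 8.8    | 1985
1  | Inside Out | Animation | 8.3    | 1984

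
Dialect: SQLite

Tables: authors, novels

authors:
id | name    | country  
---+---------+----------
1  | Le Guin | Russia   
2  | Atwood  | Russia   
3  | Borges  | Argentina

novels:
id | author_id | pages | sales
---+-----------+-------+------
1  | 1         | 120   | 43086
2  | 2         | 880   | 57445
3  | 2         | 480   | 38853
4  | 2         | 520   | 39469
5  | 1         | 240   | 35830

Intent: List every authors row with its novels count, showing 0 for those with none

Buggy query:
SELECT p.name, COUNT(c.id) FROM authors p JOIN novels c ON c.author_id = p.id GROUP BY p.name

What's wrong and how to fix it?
Bug: INNER JOIN drops authors rows that have no matching novels rows

Fix: Use LEFT JOIN so parents without children still appear (COUNT(c.id) gives 0)

Corrected query:
SELECT p.name, COUNT(c.id) FROM authors p LEFT JOIN novels c ON c.author_id = p.id GROUP BY p.name

Result:
name    | COUNT(c.id)
--------+------------
Atwood  | 3          
Borges  | 0          
Le Guin | 2          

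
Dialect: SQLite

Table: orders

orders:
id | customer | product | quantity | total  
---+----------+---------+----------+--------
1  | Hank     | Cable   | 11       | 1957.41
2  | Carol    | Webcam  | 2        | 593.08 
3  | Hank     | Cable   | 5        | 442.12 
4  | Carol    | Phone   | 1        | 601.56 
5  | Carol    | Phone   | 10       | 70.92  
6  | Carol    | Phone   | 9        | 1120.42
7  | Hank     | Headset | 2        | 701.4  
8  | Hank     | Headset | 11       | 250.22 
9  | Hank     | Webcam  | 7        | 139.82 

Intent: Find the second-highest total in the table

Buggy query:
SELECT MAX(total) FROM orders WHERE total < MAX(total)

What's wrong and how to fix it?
Bug: MAX(total) on the right of the comparison is an aggregate-in-WHERE error

Fix: Compute the overall MAX in a subquery, then take MAX of rows below it

Corrected query:
SELECT MAX(total) FROM orders WHERE total < (SELECT MAX(total) FROM orders)

Result:
MAX(total)
----------
1120.42   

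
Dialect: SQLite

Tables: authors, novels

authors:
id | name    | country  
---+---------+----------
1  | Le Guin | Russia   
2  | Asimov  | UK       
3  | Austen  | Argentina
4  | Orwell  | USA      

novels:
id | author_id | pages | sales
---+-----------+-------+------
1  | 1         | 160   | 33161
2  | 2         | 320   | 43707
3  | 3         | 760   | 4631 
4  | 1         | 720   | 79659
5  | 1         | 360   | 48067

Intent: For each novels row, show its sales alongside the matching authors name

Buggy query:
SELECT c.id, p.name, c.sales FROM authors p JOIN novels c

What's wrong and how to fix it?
Bug: Missing join condition: each novels row is matched to all authors rows instead of just its own

Fix: Add ON c.author_id = p.id to the JOIN

Corrected query:
SELECT c.id, p.name, c.sales FROM authors p JOIN novels c ON c.author_id = p.id

Result:
id | name    | sales
---+---------+------
1  | Le Guin | 33161
2  | Asimov  | 43707
3  | Austen  | 4631 
4  | Le Guin | 79659
5  | Le Guin | 48067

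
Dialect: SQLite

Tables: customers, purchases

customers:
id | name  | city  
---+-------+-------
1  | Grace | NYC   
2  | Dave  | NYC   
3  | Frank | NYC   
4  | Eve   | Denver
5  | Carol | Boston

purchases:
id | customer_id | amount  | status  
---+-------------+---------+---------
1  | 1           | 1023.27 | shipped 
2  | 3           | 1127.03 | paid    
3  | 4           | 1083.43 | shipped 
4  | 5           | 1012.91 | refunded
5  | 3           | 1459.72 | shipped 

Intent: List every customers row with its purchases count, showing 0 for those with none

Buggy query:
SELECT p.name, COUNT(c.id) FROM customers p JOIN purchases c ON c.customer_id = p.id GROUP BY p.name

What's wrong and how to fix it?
Bug: INNER JOIN drops customers rows that have no matching purchases rows

Fix: Use LEFT JOIN so parents without children still appear (COUNT(c.id) gives 0)

Corrected query:
SELECT p.name, COUNT(c.id) FROM customers p LEFT JOIN purchases c ON c.customer_id = p.id GROUP BY p.name

Result:
name  | COUNT(c.id)
------+------------
Carol | 1          
Dave  | 0          
Eve   | 1          
Frank | 2          
Grace | 1          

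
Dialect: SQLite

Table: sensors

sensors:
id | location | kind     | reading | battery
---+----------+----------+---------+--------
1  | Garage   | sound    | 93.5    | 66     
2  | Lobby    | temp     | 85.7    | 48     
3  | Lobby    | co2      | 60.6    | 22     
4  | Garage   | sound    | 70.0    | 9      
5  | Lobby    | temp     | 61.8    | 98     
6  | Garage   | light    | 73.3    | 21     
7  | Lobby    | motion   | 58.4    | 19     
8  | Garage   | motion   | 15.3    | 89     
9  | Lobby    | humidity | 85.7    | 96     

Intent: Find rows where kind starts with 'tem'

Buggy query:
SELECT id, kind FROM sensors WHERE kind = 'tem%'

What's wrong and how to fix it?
Bug: '=' compares the literal string including the % character; pattern matching needs LIKE

Fix: Use LIKE for wildcard pattern matching

Corrected query:
SELECT id, kind FROM sensors WHERE kind LIKE 'tem%'

Result:
id | kind
---+-----
2  | temp
5  | temp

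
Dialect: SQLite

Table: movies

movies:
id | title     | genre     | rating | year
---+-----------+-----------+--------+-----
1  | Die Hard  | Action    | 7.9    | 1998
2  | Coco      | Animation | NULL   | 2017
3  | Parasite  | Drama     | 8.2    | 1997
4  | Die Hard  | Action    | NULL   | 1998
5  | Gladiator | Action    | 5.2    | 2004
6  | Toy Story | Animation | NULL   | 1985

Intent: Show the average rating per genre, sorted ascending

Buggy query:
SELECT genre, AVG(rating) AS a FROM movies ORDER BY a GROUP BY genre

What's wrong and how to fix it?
Bug: ORDER BY appears before GROUP BY; SQL clause order requires GROUP BY first

Fix: Reorder: SELECT … FROM … GROUP BY … ORDER BY …

Corrected query:
SELECT genre, AVG(rating) AS a FROM movies GROUP BY genre ORDER BY a

Result:
genre     | a   
----------+-----
Animation | NULL
Action    | 6.55
Drama     | 8.2 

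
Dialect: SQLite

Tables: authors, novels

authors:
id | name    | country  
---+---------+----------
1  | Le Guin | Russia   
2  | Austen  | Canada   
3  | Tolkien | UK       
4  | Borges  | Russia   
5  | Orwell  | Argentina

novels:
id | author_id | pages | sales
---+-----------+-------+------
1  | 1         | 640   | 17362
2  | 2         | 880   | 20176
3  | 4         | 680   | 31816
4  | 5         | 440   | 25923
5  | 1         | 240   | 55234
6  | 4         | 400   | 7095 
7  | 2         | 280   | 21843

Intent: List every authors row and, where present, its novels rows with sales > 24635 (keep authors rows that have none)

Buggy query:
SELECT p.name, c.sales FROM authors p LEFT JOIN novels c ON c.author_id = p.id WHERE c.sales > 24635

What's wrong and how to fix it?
Bug: A WHERE condition on the right-hand table after LEFT JOIN drops unmatched parents

Fix: Put 'c.sales > 24635' in the JOIN's ON clause instead of WHERE

Corrected query:
SELECT p.name, c.sales FROM authors p LEFT JOIN novels c ON c.author_id = p.id AND c.sales > 24635

Result:
name    | sales
--------+------
Le Guin | 55234
Austen  | NULL 
Tolkien | NULL 
Borges  | 31816
Orwell  | 25923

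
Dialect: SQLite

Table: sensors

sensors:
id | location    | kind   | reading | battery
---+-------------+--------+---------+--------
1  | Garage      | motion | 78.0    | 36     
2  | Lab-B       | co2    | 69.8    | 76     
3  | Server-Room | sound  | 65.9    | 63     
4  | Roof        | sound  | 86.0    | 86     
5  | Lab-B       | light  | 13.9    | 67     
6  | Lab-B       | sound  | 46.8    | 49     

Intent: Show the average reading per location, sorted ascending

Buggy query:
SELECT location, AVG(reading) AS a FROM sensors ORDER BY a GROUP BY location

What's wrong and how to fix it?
Bug: GROUP BY must precede ORDER BY

Fix: Reorder: SELECT … FROM … GROUP BY … ORDER BY …

Corrected query:
SELECT location, AVG(reading) AS a FROM sensors GROUP BY location ORDER BY a

Result:
location    | a   
------------+-----
Lab-B       | 43.5
Server-Room | 65.9
Garage      | 78  
Roof        | 86  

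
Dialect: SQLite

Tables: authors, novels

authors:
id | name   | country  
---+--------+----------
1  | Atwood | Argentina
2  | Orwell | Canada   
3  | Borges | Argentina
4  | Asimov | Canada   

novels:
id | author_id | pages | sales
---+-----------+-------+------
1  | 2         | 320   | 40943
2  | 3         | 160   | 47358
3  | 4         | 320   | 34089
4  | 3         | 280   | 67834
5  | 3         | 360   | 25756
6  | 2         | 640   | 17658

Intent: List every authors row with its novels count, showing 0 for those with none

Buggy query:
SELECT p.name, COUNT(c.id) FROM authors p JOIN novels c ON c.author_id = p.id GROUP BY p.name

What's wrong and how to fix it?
Bug: INNER JOIN drops authors rows that have no matching novels rows

Fix: Use LEFT JOIN so parents without children still appear (COUNT(c.id) gives 0)

Corrected query:
SELECT p.name, COUNT(c.id) FROM authors p LEFT JOIN novels c ON c.author_id = p.id GROUP BY p.name

Result:
name   | COUNT(c.id)
-------+------------
Asimov | 1          
Atwood | 0          
Borges | 3          
Orwell | 2          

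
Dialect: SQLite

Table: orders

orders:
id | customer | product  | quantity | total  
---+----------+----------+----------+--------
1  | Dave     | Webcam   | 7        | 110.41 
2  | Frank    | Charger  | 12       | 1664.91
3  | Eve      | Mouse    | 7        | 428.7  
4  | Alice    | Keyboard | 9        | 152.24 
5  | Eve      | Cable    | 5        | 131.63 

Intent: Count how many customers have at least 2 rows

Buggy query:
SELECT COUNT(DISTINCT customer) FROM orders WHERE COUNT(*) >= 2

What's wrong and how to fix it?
Bug: WHERE filters individual rows, not groups, so a group-level COUNT is invalid there

Fix: Group first with HAVING COUNT(*) >= 2, then COUNT the resulting groups

Corrected query:
SELECT COUNT(*) FROM (SELECT customer FROM orders GROUP BY customer HAVING COUNT(*) >= 2)

Result:
COUNT(*)
--------
1       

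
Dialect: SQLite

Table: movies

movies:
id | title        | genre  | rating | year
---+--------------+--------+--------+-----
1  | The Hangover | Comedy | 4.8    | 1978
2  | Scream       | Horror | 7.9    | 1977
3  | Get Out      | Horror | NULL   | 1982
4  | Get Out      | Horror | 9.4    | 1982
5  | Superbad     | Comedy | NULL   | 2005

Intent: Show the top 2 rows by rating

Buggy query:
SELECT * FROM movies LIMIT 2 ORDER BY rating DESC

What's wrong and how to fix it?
Bug: ORDER BY cannot follow LIMIT; LIMIT is the final clause

Fix: Sort with ORDER BY, then apply LIMIT

Corrected query:
SELECT * FROM movies ORDER BY rating DESC LIMIT 2

Result:
id | title   | genre  | rating | year
---+---------+--------+--------+-----
4  | Get Out | Horror | 9.4    | 1982
2  | Scream  | Horror | 7.9    | 1977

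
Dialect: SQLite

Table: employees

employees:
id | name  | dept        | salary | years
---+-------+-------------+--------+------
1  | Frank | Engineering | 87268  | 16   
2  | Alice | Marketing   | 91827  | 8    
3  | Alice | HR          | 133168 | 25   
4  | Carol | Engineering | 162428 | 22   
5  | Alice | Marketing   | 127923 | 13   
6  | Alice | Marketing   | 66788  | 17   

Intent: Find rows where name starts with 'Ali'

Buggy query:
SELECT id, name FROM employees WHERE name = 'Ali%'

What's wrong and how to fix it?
Bug: Wildcards only work with LIKE; '=' treats '%' as a literal character

Fix: Replace '=' with LIKE so 'Ali%' is treated as a pattern

Corrected query:
SELECT id, name FROM employees WHERE name LIKE 'Ali%'

Result:
id | name 
---+------
2  | Alice
3  | Alice
5  | Alice
6  | Alice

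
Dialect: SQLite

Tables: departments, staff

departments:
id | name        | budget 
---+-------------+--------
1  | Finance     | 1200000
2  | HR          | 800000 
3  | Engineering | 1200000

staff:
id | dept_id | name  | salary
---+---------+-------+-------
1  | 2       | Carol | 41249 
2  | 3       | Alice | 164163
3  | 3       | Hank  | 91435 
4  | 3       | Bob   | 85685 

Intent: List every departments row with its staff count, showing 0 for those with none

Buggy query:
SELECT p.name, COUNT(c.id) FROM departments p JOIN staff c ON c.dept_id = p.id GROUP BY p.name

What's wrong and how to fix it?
Bug: INNER JOIN drops departments rows that have no matching staff rows

Fix: Use LEFT JOIN so parents without children still appear (COUNT(c.id) gives 0)

Corrected query:
SELECT p.name, COUNT(c.id) FROM departments p LEFT JOIN staff c ON c.dept_id = p.id GROUP BY p.name

Result:
name        | COUNT(c.id)
------------+------------
Engineering | 3          
Finance     | 0          
HR          | 1          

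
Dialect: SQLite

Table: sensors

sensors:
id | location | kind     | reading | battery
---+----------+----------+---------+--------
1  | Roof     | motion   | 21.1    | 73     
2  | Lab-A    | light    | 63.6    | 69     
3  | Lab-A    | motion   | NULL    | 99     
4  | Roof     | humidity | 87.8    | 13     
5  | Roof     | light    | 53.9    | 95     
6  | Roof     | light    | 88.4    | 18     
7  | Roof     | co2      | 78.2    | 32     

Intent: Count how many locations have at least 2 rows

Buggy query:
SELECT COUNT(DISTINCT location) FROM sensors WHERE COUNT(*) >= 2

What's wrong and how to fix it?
Bug: COUNT(*) cannot appear in WHERE; the per-group count doesn't exist yet

Fix: Group first with HAVING COUNT(*) >= 2, then COUNT the resulting groups

Corrected query:
SELECT COUNT(*) FROM (SELECT location FROM sensors GROUP BY location HAVING COUNT(*) >= 2)

Result:
COUNT(*)
--------
2       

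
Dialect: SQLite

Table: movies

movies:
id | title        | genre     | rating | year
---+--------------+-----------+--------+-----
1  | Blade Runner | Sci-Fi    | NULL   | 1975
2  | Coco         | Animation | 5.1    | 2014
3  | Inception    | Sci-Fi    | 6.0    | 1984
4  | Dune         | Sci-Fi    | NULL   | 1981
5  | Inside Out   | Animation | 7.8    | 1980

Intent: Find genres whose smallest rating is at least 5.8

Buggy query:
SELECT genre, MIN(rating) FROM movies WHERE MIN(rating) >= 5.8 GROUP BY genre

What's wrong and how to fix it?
Bug: MIN() in WHERE is a misuse of aggregate

Fix: Replace WHERE with HAVING after the GROUP BY

Corrected query:
SELECT genre, MIN(rating) FROM movies GROUP BY genre HAVING MIN(rating) >= 5.8

Result:
genre  | MIN(rating)
-------+------------
Sci-Fi | 6          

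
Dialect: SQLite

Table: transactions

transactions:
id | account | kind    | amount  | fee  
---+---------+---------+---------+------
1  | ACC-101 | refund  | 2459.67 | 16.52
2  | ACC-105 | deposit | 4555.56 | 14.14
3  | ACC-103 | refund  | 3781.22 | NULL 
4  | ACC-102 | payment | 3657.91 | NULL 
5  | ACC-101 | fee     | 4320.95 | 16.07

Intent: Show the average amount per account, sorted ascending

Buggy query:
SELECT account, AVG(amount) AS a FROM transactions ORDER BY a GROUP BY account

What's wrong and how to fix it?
Bug: ORDER BY appears before GROUP BY; SQL clause order requires GROUP BY first

Fix: Reorder: SELECT … FROM … GROUP BY … ORDER BY …

Corrected query:
SELECT account, AVG(amount) AS a FROM transactions GROUP BY account ORDER BY a

Result:
account | a      
--------+--------
ACC-101 | 3390.31
ACC-102 | 3657.91
ACC-103 | 3781.22
ACC-105 | 4555.56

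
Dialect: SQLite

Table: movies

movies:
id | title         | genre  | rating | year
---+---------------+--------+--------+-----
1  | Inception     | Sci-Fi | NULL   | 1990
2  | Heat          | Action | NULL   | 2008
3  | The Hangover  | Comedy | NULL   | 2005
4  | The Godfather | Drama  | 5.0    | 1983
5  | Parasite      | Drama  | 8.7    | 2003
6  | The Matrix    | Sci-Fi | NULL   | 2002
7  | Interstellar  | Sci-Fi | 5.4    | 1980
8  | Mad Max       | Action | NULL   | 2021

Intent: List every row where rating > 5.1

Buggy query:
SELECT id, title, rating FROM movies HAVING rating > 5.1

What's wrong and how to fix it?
Bug: This is a non-aggregate query (no GROUP BY, no aggregates), so in SQLite the HAVING clause is invalid here; a row-level condition belongs in WHERE

Fix: Replace HAVING with WHERE since the condition applies to individual rows

Corrected query:
SELECT id, title, rating FROM movies WHERE rating > 5.1

Result:
id | title        | rating
---+--------------+-------
5  | Parasite     | 8.7   
7  | Interstellar | 5.4   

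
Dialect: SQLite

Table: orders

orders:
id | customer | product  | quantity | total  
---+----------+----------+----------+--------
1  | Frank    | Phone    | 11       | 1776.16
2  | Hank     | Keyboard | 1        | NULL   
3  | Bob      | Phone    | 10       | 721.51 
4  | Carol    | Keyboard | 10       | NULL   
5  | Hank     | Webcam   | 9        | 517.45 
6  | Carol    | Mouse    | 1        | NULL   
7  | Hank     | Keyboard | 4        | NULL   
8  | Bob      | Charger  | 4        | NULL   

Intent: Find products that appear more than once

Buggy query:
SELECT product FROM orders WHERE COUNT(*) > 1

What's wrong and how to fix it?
Bug: COUNT(*) is an aggregate and cannot be used in WHERE

Fix: GROUP BY product, then filter groups with HAVING COUNT(*) > 1

Corrected query:
SELECT product FROM orders GROUP BY product HAVING COUNT(*) > 1

Result:
product 
--------
Keyboard
Phone   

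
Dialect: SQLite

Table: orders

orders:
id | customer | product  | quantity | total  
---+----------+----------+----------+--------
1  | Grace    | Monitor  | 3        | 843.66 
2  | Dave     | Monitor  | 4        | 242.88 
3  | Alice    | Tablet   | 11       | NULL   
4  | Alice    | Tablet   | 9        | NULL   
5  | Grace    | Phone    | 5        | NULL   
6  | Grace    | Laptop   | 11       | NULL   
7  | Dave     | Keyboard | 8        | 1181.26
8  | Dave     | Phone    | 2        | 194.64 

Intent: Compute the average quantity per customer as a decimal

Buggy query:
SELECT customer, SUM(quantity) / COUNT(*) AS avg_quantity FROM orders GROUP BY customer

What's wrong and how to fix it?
Bug: SUM(quantity) and COUNT(*) are both integers; the division truncates the fractional part

Fix: Multiply by 1.0 (or CAST to REAL) to force floating-point division

Corrected query:
SELECT customer, SUM(quantity) * 1.0 / COUNT(*) AS avg_quantity FROM orders GROUP BY customer

Result:
customer | avg_quantity
---------+-------------
Alice    | 10          
Dave     | 4.666667    
Grace    | 6.333333    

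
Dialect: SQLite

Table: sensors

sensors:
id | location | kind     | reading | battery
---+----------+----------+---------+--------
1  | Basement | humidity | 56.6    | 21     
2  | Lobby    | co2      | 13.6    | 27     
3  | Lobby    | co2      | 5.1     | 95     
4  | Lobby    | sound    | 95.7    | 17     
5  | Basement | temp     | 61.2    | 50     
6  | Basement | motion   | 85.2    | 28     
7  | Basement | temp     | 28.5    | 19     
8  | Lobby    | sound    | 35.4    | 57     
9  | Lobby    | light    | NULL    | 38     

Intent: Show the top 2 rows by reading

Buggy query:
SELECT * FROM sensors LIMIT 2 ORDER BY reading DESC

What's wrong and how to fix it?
Bug: ORDER BY cannot follow LIMIT; LIMIT is the final clause

Fix: Sort with ORDER BY, then apply LIMIT

Corrected query:
SELECT * FROM sensors ORDER BY reading DESC LIMIT 2

Result:
id | location | kind   | reading | battery
---+----------+--------+---------+--------
4  | Lobby    | sound  | 95.7    | 17     
6  | Basement | motion | 85.2    | 28     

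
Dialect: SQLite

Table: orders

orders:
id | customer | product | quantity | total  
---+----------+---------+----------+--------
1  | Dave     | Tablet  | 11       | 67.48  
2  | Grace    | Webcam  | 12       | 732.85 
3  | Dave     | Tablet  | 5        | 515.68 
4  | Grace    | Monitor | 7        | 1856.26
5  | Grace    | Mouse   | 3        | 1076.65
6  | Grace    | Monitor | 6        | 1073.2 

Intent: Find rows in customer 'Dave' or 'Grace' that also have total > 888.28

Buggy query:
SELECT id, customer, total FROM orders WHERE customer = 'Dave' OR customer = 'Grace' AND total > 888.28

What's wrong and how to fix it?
Bug: Without parentheses, AND is evaluated before OR, so the total filter only applies to the 'Grace' branch

Fix: Add parentheses around the OR so the AND applies to both alternatives

Corrected query:
SELECT id, customer, total FROM orders WHERE (customer = 'Dave' OR customer = 'Grace') AND total > 888.28

Result:
id | customer | total  
---+----------+--------
4  | Grace    | 1856.26
5  | Grace    | 1076.65
6  | Grace    | 1073.2 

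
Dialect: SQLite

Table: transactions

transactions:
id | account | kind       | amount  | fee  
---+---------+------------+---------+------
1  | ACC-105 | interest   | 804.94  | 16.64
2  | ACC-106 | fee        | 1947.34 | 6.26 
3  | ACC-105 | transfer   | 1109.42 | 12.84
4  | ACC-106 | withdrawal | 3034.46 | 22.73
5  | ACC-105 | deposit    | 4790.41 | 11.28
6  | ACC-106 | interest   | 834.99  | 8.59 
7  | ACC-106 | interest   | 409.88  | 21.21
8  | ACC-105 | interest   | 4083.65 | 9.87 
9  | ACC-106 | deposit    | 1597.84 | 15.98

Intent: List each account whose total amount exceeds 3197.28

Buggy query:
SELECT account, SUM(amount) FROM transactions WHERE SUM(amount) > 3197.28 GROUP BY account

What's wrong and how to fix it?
Bug: Aggregate functions cannot appear in a WHERE clause

Fix: Use HAVING (which filters groups after aggregation) instead of WHERE

Corrected query:
SELECT account, SUM(amount) FROM transactions GROUP BY account HAVING SUM(amount) > 3197.28

Result:
account | SUM(amount)
--------+------------
ACC-105 | 10788.42   
ACC-106 | 7824.51    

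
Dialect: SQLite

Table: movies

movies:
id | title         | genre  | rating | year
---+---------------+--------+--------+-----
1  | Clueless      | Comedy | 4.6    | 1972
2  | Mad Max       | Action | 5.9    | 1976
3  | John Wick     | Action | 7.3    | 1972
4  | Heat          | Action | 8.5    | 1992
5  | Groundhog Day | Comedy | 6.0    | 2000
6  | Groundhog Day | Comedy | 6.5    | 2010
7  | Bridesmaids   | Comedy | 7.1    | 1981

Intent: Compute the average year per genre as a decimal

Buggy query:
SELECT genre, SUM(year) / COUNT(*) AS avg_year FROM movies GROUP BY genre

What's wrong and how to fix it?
Bug: SUM(year) and COUNT(*) are both integers; the division truncates the fractional part

Fix: Multiply by 1.0 (or CAST to REAL) to force floating-point division

Corrected query:
SELECT genre, SUM(year) * 1.0 / COUNT(*) AS avg_year FROM movies GROUP BY genre

Result:
genre  | avg_year
-------+---------
Action | 1980    
Comedy | 1990.75 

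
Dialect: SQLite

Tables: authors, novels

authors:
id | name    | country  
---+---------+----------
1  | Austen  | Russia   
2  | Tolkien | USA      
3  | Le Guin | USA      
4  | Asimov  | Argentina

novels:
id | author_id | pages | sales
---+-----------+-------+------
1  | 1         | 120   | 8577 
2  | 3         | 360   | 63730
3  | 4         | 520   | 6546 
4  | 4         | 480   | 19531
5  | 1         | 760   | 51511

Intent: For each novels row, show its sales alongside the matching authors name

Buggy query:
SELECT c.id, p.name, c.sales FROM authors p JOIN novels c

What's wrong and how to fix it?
Bug: Missing join condition: each novels row is matched to all authors rows instead of just its own

Fix: Add ON c.author_id = p.id to the JOIN

Corrected query:
SELECT c.id, p.name, c.sales FROM authors p JOIN novels c ON c.author_id = p.id

Result:
id | name    | sales
---+---------+------
1  | Austen  | 8577 
2  | Le Guin | 63730
3  | Asimov  | 6546 
4  | Asimov  | 19531
5  | Austen  | 51511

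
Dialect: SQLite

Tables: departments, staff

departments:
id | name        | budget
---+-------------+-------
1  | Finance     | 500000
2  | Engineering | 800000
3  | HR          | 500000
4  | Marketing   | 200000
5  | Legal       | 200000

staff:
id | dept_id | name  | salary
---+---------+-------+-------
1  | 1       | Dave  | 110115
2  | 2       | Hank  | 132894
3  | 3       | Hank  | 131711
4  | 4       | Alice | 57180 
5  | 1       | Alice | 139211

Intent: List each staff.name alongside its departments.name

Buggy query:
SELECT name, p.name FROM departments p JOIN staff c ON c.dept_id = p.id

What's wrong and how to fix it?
Bug: Both tables have a 'name' column; the unqualified reference is ambiguous

Fix: Prefix ambiguous columns with the table alias

Corrected query:
SELECT c.name, p.name FROM departments p JOIN staff c ON c.dept_id = p.id

Result:
name  | name       
------+------------
Dave  | Finance    
Hank  | Engineering
Hank  | HR         
Alice | Marketing  
Alice | Finance    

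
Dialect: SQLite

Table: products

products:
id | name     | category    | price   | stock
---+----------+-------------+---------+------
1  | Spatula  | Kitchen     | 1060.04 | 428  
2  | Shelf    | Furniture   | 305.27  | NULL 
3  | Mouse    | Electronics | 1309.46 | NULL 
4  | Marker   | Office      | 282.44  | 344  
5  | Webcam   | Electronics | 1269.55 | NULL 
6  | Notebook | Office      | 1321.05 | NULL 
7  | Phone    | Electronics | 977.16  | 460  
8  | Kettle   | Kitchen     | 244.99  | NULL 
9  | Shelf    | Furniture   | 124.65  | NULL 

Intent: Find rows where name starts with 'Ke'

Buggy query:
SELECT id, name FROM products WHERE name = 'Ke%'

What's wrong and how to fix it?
Bug: Wildcards only work with LIKE; '=' treats '%' as a literal character

Fix: Replace '=' with LIKE so 'Ke%' is treated as a pattern

Corrected query:
SELECT id, name FROM products WHERE name LIKE 'Ke%'

Result:
id | name  
---+-------
8  | Kettle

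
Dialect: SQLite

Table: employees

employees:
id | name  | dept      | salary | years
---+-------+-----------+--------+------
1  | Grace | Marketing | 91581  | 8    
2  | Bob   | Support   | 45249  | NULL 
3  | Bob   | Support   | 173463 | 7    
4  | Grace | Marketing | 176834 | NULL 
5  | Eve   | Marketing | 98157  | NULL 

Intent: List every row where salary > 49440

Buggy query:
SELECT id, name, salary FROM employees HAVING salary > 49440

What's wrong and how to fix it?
Bug: This is a non-aggregate query (no GROUP BY, no aggregates), so in SQLite the HAVING clause is invalid here; a row-level condition belongs in WHERE

Fix: Replace HAVING with WHERE since the condition applies to individual rows

Corrected query:
SELECT id, name, salary FROM employees WHERE salary > 49440

Result:
id | name  | salary
---+-------+-------
1  | Grace | 91581 
3  | Bob   | 173463
4  | Grace | 176834
5  | Eve   | 98157 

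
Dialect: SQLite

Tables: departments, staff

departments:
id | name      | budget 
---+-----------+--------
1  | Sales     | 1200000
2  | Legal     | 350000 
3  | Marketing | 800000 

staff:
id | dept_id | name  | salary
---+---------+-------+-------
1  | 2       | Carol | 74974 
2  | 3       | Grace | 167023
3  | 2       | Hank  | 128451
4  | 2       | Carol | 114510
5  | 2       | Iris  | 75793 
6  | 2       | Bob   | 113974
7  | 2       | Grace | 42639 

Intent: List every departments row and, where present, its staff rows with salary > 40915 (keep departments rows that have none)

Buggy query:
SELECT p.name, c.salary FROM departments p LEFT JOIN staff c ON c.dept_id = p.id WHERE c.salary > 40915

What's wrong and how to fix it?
Bug: Filtering c.salary in WHERE discards the NULL rows produced by LEFT JOIN, turning it into an inner join

Fix: Move the right-table condition into the ON clause so unmatched parents are kept

Corrected query:
SELECT p.name, c.salary FROM departments p LEFT JOIN staff c ON c.dept_id = p.id AND c.salary > 40915

Result:
name      | salary
----------+-------
Sales     | NULL  
Legal     | 42639 
Legal     | 74974 
Legal     | 75793 
Legal     | 113974
Legal     | 114510
Legal     | 128451
Marketing | 167023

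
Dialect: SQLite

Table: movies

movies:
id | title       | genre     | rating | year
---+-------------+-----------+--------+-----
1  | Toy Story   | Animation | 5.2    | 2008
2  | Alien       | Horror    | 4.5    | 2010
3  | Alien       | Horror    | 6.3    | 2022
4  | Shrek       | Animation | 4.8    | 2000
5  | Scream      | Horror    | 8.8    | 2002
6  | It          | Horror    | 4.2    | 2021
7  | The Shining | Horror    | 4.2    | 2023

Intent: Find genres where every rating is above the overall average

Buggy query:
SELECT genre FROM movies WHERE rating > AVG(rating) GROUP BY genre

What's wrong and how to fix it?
Bug: WHERE evaluates per row before aggregation, so AVG() is unavailable

Fix: Use a subquery for AVG and a HAVING MIN(...) filter so the condition holds for every row in the group

Corrected query:
SELECT genre FROM movies GROUP BY genre HAVING MIN(rating) > (SELECT AVG(rating) FROM movies)

Result:
(no rows)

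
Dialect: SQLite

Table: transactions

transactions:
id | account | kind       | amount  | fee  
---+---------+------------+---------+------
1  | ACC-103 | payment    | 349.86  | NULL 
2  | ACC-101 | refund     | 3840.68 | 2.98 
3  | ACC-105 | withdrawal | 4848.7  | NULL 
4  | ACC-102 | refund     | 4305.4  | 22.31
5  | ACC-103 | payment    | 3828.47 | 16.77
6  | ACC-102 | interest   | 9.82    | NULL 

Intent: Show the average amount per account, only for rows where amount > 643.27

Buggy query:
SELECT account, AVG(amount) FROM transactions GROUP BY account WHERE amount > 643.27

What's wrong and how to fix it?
Bug: WHERE cannot follow GROUP BY

Fix: Move the WHERE clause before GROUP BY

Corrected query:
SELECT account, AVG(amount) FROM transactions WHERE amount > 643.27 GROUP BY account

Result:
account | AVG(amount)
--------+------------
ACC-101 | 3840.68    
ACC-102 | 4305.4     
ACC-103 | 3828.47    
ACC-105 | 4848.7     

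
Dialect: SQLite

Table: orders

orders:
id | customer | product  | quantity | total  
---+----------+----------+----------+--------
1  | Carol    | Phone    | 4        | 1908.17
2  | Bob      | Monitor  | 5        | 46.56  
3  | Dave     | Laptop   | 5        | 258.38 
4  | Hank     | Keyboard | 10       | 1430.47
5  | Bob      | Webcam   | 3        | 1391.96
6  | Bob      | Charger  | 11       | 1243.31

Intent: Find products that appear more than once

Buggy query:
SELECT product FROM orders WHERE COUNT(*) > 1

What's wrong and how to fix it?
Bug: WHERE can't reference COUNT(*); aggregates are computed after WHERE

Fix: GROUP BY product, then filter groups with HAVING COUNT(*) > 1

Corrected query:
SELECT product FROM orders GROUP BY product HAVING COUNT(*) > 1

Result:
(no rows)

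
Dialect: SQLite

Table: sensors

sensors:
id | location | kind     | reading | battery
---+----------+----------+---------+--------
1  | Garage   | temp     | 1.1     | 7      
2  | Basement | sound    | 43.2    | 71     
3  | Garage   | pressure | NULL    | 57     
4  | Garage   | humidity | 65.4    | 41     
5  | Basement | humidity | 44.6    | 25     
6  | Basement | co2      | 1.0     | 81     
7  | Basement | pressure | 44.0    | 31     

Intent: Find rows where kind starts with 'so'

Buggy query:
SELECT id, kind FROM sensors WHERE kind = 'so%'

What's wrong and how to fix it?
Bug: Wildcards only work with LIKE; '=' treats '%' as a literal character

Fix: Use LIKE for wildcard pattern matching

Corrected query:
SELECT id, kind FROM sensors WHERE kind LIKE 'so%'

Result:
id | kind 
---+------
2  | sound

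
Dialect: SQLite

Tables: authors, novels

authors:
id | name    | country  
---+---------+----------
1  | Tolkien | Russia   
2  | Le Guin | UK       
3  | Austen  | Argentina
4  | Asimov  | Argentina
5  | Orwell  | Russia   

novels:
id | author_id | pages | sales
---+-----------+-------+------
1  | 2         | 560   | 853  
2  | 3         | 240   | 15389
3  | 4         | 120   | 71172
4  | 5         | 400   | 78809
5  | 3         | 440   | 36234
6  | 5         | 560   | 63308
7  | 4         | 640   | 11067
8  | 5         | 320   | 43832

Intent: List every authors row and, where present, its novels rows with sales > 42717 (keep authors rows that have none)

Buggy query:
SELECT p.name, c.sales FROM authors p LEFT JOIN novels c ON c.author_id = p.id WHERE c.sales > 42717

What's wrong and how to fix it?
Bug: A WHERE condition on the right-hand table after LEFT JOIN drops unmatched parents

Fix: Move the right-table condition into the ON clause so unmatched parents are kept

Corrected query:
SELECT p.name, c.sales FROM authors p LEFT JOIN novels c ON c.author_id = p.id AND c.sales > 42717

Result:
name    | sales
--------+------
Tolkien | NULL 
Le Guin | NULL 
Austen  | NULL 
Asimov  | 71172
Orwell  | 43832
Orwell  | 63308
Orwell  | 78809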